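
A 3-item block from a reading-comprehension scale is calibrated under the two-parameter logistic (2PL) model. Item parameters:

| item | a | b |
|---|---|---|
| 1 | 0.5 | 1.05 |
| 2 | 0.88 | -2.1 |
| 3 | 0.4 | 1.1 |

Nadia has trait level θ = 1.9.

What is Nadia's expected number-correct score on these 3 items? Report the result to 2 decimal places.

P(θ) = 1 / (1 + exp(−a(θ − b)))
P_1 = 1/(1+e^{-0.4250}) = 0.6047
P_2 = 1/(1+e^{-3.5200}) = 0.9713
P_3 = 1/(1+e^{-0.3200}) = 0.5793
E[score] = 0.6047 + 0.9713 + 0.5793 = 2.1553

2.16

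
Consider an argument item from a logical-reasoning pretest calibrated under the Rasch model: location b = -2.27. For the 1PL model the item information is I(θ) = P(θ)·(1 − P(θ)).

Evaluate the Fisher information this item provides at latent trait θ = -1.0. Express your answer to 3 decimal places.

0.171

P = 1/(1+e^{-1.2700}) = 0.7807
P(1−P) = 0.7807 × 0.2193 = 0.1712
I = P(1−P) = 0.17118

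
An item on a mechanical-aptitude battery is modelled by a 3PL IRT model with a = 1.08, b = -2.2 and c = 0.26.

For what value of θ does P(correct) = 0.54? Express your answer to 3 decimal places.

-2.660

P(θ) = c + (1 − c) · 1 / (1 + exp(−a(θ − b)))
Remove guessing floor: (0.54 − 0.26)/(1 − 0.26) = 0.3784
logit = ln(0.3784/0.6216) = -0.4964
θ = b + logit/(a) = -2.2 + (-0.4964)/1.0800 = -2.6597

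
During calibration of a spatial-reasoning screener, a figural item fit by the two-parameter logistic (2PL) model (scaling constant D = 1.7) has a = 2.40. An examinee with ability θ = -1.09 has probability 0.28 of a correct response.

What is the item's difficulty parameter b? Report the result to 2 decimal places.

-0.86

P(θ) = 1 / (1 + exp(−D·a(θ − b)))
logit(0.28) = ln(0.28/0.72) = -0.9445
b = θ − logit/(1.7·a) = -1.09 − (-0.9445)/4.0800 = -0.8585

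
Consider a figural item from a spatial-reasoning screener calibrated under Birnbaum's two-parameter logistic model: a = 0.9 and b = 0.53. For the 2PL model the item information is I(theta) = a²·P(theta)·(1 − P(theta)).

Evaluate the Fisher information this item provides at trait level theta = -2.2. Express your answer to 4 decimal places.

0.0589

P = 1/(1+e^{2.4570}) = 0.0789
P(1−P) = 0.0789 × 0.9211 = 0.0727
I = a² × P(1−P) = 0.9² × 0.0727 = 0.05889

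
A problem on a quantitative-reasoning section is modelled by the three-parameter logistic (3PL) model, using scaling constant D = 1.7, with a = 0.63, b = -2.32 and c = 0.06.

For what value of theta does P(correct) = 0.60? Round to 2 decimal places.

-2.04

P(theta) = c + (1 − c) · 1 / (1 + exp(−D·a(theta − b)))
Remove guessing floor: (0.60 − 0.06)/(1 − 0.06) = 0.5745
logit = ln(0.5745/0.4255) = 0.3001
theta = b + logit/(1.7·a) = -2.32 + 0.3001/1.0710 = -2.0398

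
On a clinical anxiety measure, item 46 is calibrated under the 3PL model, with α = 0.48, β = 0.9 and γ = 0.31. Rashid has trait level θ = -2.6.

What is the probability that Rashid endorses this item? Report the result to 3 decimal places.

P(θ) = γ + (1 − γ) · 1 / (1 + exp(−α(θ − β)))
Exponent: 0.48 × (-2.6 − 0.9) = -1.6800
1/(1 + e^{1.6800}) = 0.1571
P = 0.31 + 0.69 × 0.1571 = 0.4184

0.418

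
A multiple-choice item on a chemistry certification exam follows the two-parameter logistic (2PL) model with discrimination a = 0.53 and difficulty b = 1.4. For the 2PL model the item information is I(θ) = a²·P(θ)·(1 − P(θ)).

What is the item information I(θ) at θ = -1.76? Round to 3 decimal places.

0.037

P = 1/(1+e^{1.6748}) = 0.1578
P(1−P) = 0.1578 × 0.8422 = 0.1329
I = a² × P(1−P) = 0.53² × 0.1329 = 0.03733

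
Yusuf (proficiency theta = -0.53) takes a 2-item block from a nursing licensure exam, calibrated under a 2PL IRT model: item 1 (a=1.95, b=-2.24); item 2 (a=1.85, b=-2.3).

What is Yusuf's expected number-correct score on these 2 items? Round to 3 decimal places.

P(theta) = 1 / (1 + exp(−a(theta − b)))
P_1 = 1/(1+e^{-3.3345}) = 0.9656
P_2 = 1/(1+e^{-3.2745}) = 0.9635
E[score] = 0.9656 + 0.9635 = 1.9291

1.929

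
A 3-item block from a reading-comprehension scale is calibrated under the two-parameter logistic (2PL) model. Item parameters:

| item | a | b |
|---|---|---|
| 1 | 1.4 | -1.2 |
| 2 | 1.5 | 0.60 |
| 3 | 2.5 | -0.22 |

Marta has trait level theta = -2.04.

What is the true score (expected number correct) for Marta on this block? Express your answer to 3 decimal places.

0.265

P(theta) = 1 / (1 + exp(−a(theta − b)))
P_1 = 1/(1+e^{1.1760}) = 0.2358
P_2 = 1/(1+e^{3.9600}) = 0.0187
P_3 = 1/(1+e^{4.5500}) = 0.0105
E[score] = 0.2358 + 0.0187 + 0.0105 = 0.2649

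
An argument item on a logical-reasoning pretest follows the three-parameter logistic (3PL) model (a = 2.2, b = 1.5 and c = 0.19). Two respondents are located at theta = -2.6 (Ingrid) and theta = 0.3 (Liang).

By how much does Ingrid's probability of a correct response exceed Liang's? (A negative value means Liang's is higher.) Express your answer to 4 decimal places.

-0.0539

P(theta) = c + (1 − c) · 1 / (1 + exp(−a(theta − b)))
P(Ingrid) = 0.1901  [exponent -9.0200]
P(Liang) = 0.2440  [exponent -2.6400]
Difference = 0.1901 − 0.2440 = -0.0539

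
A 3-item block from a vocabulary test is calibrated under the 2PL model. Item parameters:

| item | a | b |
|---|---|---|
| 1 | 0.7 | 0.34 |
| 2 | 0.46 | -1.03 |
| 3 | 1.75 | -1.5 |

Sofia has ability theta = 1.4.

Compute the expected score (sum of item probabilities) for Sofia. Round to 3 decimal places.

P(theta) = 1 / (1 + exp(−a(theta − b)))
P_1 = 1/(1+e^{-0.7420}) = 0.6774
P_2 = 1/(1+e^{-1.1178}) = 0.7536
P_3 = 1/(1+e^{-5.0750}) = 0.9938
E[score] = 0.6774 + 0.7536 + 0.9938 = 2.4248

2.425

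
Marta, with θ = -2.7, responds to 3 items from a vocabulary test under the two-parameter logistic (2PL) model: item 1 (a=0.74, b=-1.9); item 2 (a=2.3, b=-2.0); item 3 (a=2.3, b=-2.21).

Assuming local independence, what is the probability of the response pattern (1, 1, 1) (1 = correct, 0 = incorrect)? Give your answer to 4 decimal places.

P(θ) = 1 / (1 + exp(−a(θ − b)))
P_1 = 1/(1+e^{0.5920}) = 0.3562
P_2 = 1/(1+e^{1.6100}) = 0.1666
P_3 = 1/(1+e^{1.1270}) = 0.2447
L = P_1 × P_2 × P_3 = 0.3562 × 0.1666 × 0.2447 = 0.01452

0.0145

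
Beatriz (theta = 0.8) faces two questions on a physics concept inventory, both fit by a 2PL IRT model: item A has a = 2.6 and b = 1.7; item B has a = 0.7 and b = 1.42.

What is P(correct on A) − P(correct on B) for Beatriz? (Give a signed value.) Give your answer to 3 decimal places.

P(theta) = 1 / (1 + exp(−a(theta − b)))
P_A = 0.0879
P_B = 0.3932
P_A − P_B = -0.3053

-0.305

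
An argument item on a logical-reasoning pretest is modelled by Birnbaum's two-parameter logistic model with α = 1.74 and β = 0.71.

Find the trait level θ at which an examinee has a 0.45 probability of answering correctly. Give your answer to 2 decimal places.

P(θ) = 1 / (1 + exp(−α(θ − β)))
logit = ln(0.4500/0.5500) = -0.2007
θ = β + logit/(α) = 0.71 + (-0.2007)/1.7400 = 0.5947

0.59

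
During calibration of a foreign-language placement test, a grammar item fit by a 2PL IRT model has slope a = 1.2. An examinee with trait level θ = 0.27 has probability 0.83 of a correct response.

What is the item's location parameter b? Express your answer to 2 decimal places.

P(θ) = 1 / (1 + exp(−a(θ − b)))
logit(0.83) = ln(0.83/0.17) = 1.5856
b = θ − logit/(a) = 0.27 − 1.5856/1.2000 = -1.0514

-1.05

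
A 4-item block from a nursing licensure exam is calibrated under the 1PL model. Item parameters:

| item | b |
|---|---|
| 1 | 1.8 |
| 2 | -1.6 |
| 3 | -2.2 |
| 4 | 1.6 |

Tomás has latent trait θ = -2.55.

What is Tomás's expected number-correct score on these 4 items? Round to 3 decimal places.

P(θ) = 1 / (1 + exp(−(θ − b)))
P_1 = 1/(1+e^{4.3500}) = 0.0127
P_2 = 1/(1+e^{0.9500}) = 0.2789
P_3 = 1/(1+e^{0.3500}) = 0.4134
P_4 = 1/(1+e^{4.1500}) = 0.0155
E[score] = 0.0127 + 0.2789 + 0.4134 + 0.0155 = 0.7205

0.721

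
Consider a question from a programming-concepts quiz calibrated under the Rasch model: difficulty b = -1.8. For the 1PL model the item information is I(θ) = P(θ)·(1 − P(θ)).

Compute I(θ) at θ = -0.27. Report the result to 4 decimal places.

P = 1/(1+e^{-1.5300}) = 0.8220
P(1−P) = 0.8220 × 0.1780 = 0.1463
I = P(1−P) = 0.14631

0.1463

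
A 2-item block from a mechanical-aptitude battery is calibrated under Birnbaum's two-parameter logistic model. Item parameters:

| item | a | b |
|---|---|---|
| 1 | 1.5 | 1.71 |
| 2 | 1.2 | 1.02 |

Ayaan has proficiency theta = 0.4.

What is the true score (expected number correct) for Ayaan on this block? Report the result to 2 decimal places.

0.45

P(theta) = 1 / (1 + exp(−a(theta − b)))
P_1 = 1/(1+e^{1.9650}) = 0.1229
P_2 = 1/(1+e^{0.7440}) = 0.3221
E[score] = 0.1229 + 0.3221 = 0.4451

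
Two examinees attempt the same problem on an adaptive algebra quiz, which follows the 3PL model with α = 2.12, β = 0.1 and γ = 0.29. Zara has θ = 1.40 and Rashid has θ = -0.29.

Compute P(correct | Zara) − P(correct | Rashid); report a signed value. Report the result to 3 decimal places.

P(θ) = γ + (1 − γ) · 1 / (1 + exp(−α(θ − β)))
P(Zara) = 0.9576  [exponent 2.7560]
P(Rashid) = 0.5061  [exponent -0.8268]
Difference = 0.9576 − 0.5061 = 0.4515

0.452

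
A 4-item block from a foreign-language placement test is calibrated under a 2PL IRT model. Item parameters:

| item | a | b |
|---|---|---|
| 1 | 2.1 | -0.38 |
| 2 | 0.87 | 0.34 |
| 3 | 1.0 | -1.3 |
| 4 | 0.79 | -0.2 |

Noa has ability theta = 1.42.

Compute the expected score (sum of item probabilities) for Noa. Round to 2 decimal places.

P(theta) = 1 / (1 + exp(−a(theta − b)))
P_1 = 1/(1+e^{-3.7800}) = 0.9777
P_2 = 1/(1+e^{-0.9396}) = 0.7190
P_3 = 1/(1+e^{-2.7200}) = 0.9382
P_4 = 1/(1+e^{-1.2798}) = 0.7824
E[score] = 0.9777 + 0.7190 + 0.9382 + 0.7824 = 3.4173

3.42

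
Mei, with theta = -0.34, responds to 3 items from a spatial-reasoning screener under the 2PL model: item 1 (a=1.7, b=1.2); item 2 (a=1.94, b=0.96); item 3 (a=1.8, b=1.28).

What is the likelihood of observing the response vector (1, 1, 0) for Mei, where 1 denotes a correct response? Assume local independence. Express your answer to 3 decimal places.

0.005

P(theta) = 1 / (1 + exp(−a(theta − b)))
P_1 = 1/(1+e^{2.6180}) = 0.0680
P_2 = 1/(1+e^{2.5220}) = 0.0743
P_3 = 1/(1+e^{2.9160}) = 0.0514
L = P_1 × P_2 × (1−P_3) = 0.0680 × 0.0743 × 0.9486 = 0.00479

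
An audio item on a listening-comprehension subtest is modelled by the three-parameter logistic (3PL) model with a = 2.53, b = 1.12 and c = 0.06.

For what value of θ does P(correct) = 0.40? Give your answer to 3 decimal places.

0.896

P(θ) = c + (1 − c) · 1 / (1 + exp(−a(θ − b)))
Remove guessing floor: (0.40 − 0.06)/(1 − 0.06) = 0.3617
logit = ln(0.3617/0.6383) = -0.5680
θ = b + logit/(a) = 1.12 + (-0.5680)/2.5300 = 0.8955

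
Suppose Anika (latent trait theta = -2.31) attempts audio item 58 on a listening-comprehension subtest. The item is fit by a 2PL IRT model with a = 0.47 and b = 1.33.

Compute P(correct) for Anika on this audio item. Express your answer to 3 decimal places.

0.153

P(theta) = 1 / (1 + exp(−a(theta − b)))
Exponent: 0.47 × (-2.31 − 1.33) = -1.7108
1/(1 + e^{1.7108}) = 0.1531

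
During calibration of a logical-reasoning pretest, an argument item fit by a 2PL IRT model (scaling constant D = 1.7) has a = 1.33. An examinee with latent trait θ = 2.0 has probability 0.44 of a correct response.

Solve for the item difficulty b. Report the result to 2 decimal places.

2.11

P(θ) = 1 / (1 + exp(−D·a(θ − b)))
logit(0.44) = ln(0.44/0.56) = -0.2412
b = θ − logit/(1.7·a) = 2.0 − (-0.2412)/2.2610 = 2.1067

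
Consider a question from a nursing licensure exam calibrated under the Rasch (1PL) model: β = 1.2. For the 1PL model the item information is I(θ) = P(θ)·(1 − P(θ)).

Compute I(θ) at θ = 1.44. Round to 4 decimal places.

0.2464

P = 1/(1+e^{-0.2400}) = 0.5597
P(1−P) = 0.5597 × 0.4403 = 0.2464
I = P(1−P) = 0.24643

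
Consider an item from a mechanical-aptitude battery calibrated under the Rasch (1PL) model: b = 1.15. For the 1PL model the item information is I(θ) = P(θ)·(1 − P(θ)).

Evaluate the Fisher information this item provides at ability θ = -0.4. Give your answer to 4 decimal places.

P = 1/(1+e^{1.5500}) = 0.1751
P(1−P) = 0.1751 × 0.8249 = 0.1444
I = P(1−P) = 0.14443

0.1444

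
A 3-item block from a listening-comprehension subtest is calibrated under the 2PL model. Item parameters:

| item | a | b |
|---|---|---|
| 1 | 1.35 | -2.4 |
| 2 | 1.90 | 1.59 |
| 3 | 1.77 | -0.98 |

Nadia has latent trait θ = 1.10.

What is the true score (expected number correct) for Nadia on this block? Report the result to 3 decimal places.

P(θ) = 1 / (1 + exp(−a(θ − b)))
P_1 = 1/(1+e^{-4.7250}) = 0.9912
P_2 = 1/(1+e^{0.9310}) = 0.2827
P_3 = 1/(1+e^{-3.6816}) = 0.9754
E[score] = 0.9912 + 0.2827 + 0.9754 = 2.2494

2.249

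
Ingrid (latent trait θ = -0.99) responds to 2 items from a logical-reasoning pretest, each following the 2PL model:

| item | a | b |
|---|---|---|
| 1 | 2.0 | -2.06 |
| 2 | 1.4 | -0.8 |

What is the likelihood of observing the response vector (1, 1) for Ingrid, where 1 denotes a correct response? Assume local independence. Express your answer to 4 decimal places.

P(θ) = 1 / (1 + exp(−a(θ − b)))
P_1 = 1/(1+e^{-2.1400}) = 0.8947
P_2 = 1/(1+e^{0.2660}) = 0.4339
L = P_1 × P_2 = 0.8947 × 0.4339 = 0.38821

0.3882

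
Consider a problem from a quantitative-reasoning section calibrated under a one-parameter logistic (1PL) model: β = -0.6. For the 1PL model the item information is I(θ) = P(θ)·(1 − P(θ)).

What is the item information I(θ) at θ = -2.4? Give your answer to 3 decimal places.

0.122

P = 1/(1+e^{1.8000}) = 0.1419
P(1−P) = 0.1419 × 0.8581 = 0.1217
I = P(1−P) = 0.12173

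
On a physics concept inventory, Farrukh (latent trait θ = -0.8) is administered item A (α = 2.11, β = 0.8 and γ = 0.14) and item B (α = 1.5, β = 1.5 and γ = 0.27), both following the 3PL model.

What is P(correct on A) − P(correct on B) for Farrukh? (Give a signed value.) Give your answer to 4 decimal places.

-0.1240

P(θ) = γ + (1 − γ) · 1 / (1 + exp(−α(θ − β)))
P_A = 0.1684
P_B = 0.2925
P_A − P_B = -0.1240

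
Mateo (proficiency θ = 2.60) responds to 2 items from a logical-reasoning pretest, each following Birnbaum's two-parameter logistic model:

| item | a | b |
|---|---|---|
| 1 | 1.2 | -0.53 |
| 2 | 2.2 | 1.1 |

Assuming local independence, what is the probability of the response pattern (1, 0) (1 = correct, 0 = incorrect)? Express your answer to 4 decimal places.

0.0348

P(θ) = 1 / (1 + exp(−a(θ − b)))
P_1 = 1/(1+e^{-3.7560}) = 0.9772
P_2 = 1/(1+e^{-3.3000}) = 0.9644
L = P_1 × (1−P_2) = 0.9772 × 0.0356 = 0.03476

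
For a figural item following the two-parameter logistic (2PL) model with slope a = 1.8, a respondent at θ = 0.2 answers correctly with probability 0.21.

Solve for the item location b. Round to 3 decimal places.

0.936

P(θ) = 1 / (1 + exp(−a(θ − b)))
logit(0.21) = ln(0.21/0.79) = -1.3249
b = θ − logit/(a) = 0.2 − (-1.3249)/1.8000 = 0.9361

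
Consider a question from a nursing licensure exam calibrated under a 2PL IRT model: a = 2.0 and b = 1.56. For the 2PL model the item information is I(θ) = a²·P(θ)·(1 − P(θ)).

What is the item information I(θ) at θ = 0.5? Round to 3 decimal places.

0.383

P = 1/(1+e^{2.1200}) = 0.1072
P(1−P) = 0.1072 × 0.8928 = 0.0957
I = a² × P(1−P) = 2.0² × 0.0957 = 0.38273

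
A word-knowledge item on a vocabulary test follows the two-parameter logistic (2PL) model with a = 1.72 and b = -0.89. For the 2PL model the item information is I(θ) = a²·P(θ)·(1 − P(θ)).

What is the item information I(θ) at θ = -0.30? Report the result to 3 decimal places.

0.578

P = 1/(1+e^{-1.0148}) = 0.7340
P(1−P) = 0.7340 × 0.2660 = 0.1953
I = a² × P(1−P) = 1.72² × 0.1953 = 0.57767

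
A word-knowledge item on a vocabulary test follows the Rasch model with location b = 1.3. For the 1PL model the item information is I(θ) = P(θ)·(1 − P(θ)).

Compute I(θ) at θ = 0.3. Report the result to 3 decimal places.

P = 1/(1+e^{1.0000}) = 0.2689
P(1−P) = 0.2689 × 0.7311 = 0.1966
I = P(1−P) = 0.19661

0.197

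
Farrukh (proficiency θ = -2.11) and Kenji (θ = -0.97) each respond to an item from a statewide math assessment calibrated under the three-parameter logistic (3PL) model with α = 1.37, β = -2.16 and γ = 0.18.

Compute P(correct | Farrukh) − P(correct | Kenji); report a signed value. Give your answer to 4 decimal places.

P(θ) = γ + (1 − γ) · 1 / (1 + exp(−α(θ − β)))
P(Farrukh) = 0.6040  [exponent 0.0685]
P(Kenji) = 0.8657  [exponent 1.6303]
Difference = 0.6040 − 0.8657 = -0.2617

-0.2617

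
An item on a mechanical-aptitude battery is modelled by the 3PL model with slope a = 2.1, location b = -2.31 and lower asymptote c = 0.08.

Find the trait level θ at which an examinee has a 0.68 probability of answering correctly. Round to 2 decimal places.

-2.01

P(θ) = c + (1 − c) · 1 / (1 + exp(−a(θ − b)))
Remove guessing floor: (0.68 − 0.08)/(1 − 0.08) = 0.6522
logit = ln(0.6522/0.3478) = 0.6286
θ = b + logit/(a) = -2.31 + 0.6286/2.1000 = -2.0107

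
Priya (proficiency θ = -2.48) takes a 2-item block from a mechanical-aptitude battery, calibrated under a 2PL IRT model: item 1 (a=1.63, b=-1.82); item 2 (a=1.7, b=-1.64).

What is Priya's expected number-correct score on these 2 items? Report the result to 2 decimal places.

P(θ) = 1 / (1 + exp(−a(θ − b)))
P_1 = 1/(1+e^{1.0758}) = 0.2543
P_2 = 1/(1+e^{1.4280}) = 0.1934
E[score] = 0.2543 + 0.1934 = 0.4477

0.45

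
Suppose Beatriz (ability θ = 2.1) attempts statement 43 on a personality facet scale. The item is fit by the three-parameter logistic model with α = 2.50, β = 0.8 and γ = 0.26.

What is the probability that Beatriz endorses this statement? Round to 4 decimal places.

0.9724

P(θ) = γ + (1 − γ) · 1 / (1 + exp(−α(θ − β)))
Exponent: 2.50 × (2.1 − 0.8) = 3.2500
1/(1 + e^{-3.2500}) = 0.9627
P = 0.26 + 0.74 × 0.9627 = 0.9724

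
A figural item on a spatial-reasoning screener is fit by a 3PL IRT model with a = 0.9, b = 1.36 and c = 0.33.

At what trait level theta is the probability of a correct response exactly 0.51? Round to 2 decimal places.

P(theta) = c + (1 − c) · 1 / (1 + exp(−a(theta − b)))
Remove guessing floor: (0.51 − 0.33)/(1 − 0.33) = 0.2687
logit = ln(0.2687/0.7313) = -1.0014
theta = b + logit/(a) = 1.36 + (-1.0014)/0.9000 = 0.2473

0.25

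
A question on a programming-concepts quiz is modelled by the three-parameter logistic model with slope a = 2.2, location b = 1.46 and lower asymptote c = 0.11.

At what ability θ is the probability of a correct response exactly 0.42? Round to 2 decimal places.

P(θ) = c + (1 − c) · 1 / (1 + exp(−a(θ − b)))
Remove guessing floor: (0.42 − 0.11)/(1 − 0.11) = 0.3483
logit = ln(0.3483/0.6517) = -0.6265
θ = b + logit/(a) = 1.46 + (-0.6265)/2.2000 = 1.1752

1.18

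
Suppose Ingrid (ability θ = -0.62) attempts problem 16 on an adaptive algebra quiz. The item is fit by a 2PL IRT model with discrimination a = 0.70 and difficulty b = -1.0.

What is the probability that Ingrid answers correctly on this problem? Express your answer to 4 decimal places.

P(θ) = 1 / (1 + exp(−a(θ − b)))
Exponent: 0.70 × (-0.62 − (-1.0)) = 0.2660
1/(1 + e^{-0.2660}) = 0.5661

0.5661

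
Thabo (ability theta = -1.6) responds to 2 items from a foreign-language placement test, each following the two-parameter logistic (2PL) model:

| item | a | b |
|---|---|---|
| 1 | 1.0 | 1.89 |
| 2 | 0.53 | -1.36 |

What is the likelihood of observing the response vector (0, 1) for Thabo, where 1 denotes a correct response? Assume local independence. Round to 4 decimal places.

0.4544

P(theta) = 1 / (1 + exp(−a(theta − b)))
P_1 = 1/(1+e^{3.4900}) = 0.0296
P_2 = 1/(1+e^{0.1272}) = 0.4682
L = (1−P_1) × P_2 = 0.9704 × 0.4682 = 0.45438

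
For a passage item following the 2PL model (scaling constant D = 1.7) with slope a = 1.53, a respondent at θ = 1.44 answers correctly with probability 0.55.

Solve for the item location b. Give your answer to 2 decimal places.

P(θ) = 1 / (1 + exp(−D·a(θ − b)))
logit(0.55) = ln(0.55/0.45) = 0.2007
b = θ − logit/(1.7·a) = 1.44 − 0.2007/2.6010 = 1.3628

1.36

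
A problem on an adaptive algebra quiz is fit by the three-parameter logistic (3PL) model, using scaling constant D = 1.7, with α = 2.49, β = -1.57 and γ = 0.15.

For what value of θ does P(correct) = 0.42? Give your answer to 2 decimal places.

P(θ) = γ + (1 − γ) · 1 / (1 + exp(−D·α(θ − β)))
Remove guessing floor: (0.42 − 0.15)/(1 − 0.15) = 0.3176
logit = ln(0.3176/0.6824) = -0.7646
θ = β + logit/(1.7·α) = -1.57 + (-0.7646)/4.2330 = -1.7506

-1.75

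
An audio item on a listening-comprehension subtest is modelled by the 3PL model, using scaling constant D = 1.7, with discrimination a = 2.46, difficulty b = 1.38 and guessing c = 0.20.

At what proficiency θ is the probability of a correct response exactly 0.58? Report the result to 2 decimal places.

P(θ) = c + (1 − c) · 1 / (1 + exp(−D·a(θ − b)))
Remove guessing floor: (0.58 − 0.20)/(1 − 0.20) = 0.4750
logit = ln(0.4750/0.5250) = -0.1001
θ = b + logit/(1.7·a) = 1.38 + (-0.1001)/4.1820 = 1.3561

1.36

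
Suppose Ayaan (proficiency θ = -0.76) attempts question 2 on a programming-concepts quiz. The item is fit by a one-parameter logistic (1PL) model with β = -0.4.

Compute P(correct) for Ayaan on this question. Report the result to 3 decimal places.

0.411

P(θ) = 1 / (1 + exp(−(θ − β)))
Exponent: (-0.76 − (-0.4)) = -0.3600
1/(1 + e^{0.3600}) = 0.4110
P = 0.4110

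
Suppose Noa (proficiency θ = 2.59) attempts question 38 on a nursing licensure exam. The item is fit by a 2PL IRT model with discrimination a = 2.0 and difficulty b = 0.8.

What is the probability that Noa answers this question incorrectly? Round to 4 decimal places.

0.0271

P(θ) = 1 / (1 + exp(−a(θ − b)))
Exponent: 2.0 × (2.59 − 0.8) = 3.5800
1/(1 + e^{-3.5800}) = 0.9729
P(incorrect) = 1 − 0.9729 = 0.0271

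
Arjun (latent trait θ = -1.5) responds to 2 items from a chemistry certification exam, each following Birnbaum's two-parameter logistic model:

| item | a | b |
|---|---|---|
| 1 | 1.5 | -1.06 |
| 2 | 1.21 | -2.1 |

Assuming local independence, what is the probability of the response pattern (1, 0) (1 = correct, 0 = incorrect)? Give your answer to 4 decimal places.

P(θ) = 1 / (1 + exp(−a(θ − b)))
P_1 = 1/(1+e^{0.6600}) = 0.3407
P_2 = 1/(1+e^{-0.7260}) = 0.6739
L = P_1 × (1−P_2) = 0.3407 × 0.3261 = 0.11111

0.1111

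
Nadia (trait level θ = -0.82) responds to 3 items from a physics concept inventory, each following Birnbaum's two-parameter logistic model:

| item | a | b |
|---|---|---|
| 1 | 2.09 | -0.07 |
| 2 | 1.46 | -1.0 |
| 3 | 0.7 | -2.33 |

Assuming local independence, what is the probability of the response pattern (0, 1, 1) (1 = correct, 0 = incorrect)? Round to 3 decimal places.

P(θ) = 1 / (1 + exp(−a(θ − b)))
P_1 = 1/(1+e^{1.5675}) = 0.1726
P_2 = 1/(1+e^{-0.2628}) = 0.5653
P_3 = 1/(1+e^{-1.0570}) = 0.7421
L = (1−P_1) × P_2 × P_3 = 0.8274 × 0.5653 × 0.7421 = 0.34714

0.347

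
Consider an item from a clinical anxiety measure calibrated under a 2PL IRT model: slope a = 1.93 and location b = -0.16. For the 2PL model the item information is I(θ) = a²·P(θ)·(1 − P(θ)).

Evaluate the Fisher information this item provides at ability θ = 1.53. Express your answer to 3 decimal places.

0.132

P = 1/(1+e^{-3.2617}) = 0.9631
P(1−P) = 0.9631 × 0.0369 = 0.0355
I = a² × P(1−P) = 1.93² × 0.0355 = 0.13241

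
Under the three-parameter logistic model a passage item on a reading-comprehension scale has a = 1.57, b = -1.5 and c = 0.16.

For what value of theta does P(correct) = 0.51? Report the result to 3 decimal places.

-1.714

P(theta) = c + (1 − c) · 1 / (1 + exp(−a(theta − b)))
Remove guessing floor: (0.51 − 0.16)/(1 − 0.16) = 0.4167
logit = ln(0.4167/0.5833) = -0.3365
theta = b + logit/(a) = -1.5 + (-0.3365)/1.5700 = -1.7143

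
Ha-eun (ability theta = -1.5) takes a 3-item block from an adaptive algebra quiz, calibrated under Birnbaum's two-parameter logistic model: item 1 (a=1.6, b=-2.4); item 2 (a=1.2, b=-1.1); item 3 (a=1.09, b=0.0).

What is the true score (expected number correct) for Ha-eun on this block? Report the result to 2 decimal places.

1.35

P(theta) = 1 / (1 + exp(−a(theta − b)))
P_1 = 1/(1+e^{-1.4400}) = 0.8085
P_2 = 1/(1+e^{0.4800}) = 0.3823
P_3 = 1/(1+e^{1.6350}) = 0.1631
E[score] = 0.8085 + 0.3823 + 0.1631 = 1.3539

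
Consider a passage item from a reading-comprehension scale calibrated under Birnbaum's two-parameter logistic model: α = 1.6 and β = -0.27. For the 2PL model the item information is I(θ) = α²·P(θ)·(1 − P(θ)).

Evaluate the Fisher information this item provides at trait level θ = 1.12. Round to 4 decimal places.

P = 1/(1+e^{-2.2240}) = 0.9024
P(1−P) = 0.9024 × 0.0976 = 0.0881
I = α² × P(1−P) = 1.6² × 0.0881 = 0.22550

0.2255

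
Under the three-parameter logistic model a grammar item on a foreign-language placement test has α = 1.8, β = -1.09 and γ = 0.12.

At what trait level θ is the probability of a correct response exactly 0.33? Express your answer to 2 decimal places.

P(θ) = γ + (1 − γ) · 1 / (1 + exp(−α(θ − β)))
Remove guessing floor: (0.33 − 0.12)/(1 − 0.12) = 0.2386
logit = ln(0.2386/0.7614) = -1.1602
θ = β + logit/(α) = -1.09 + (-1.1602)/1.8000 = -1.7345

-1.73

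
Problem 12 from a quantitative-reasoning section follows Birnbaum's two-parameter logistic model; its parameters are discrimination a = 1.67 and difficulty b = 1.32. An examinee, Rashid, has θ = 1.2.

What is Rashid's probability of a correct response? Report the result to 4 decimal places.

P(θ) = 1 / (1 + exp(−a(θ − b)))
Exponent: 1.67 × (1.2 − 1.32) = -0.2004
1/(1 + e^{0.2004}) = 0.4501

0.4501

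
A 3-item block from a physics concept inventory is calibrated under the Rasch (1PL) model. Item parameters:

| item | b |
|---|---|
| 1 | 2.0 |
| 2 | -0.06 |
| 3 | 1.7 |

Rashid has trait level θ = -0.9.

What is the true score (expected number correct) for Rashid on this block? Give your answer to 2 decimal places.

0.42

P(θ) = 1 / (1 + exp(−(θ − b)))
P_1 = 1/(1+e^{2.9000}) = 0.0522
P_2 = 1/(1+e^{0.8400}) = 0.3015
P_3 = 1/(1+e^{2.6000}) = 0.0691
E[score] = 0.0522 + 0.3015 + 0.0691 = 0.4228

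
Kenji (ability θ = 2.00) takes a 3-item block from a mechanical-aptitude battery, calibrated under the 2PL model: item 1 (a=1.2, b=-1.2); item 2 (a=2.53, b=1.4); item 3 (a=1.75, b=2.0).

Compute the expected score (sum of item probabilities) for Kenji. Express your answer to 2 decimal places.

P(θ) = 1 / (1 + exp(−a(θ − b)))
P_1 = 1/(1+e^{-3.8400}) = 0.9790
P_2 = 1/(1+e^{-1.5180}) = 0.8202
P_3 = 1/(1+e^{0.0000}) = 0.5000
E[score] = 0.9790 + 0.8202 + 0.5000 = 2.2992

2.30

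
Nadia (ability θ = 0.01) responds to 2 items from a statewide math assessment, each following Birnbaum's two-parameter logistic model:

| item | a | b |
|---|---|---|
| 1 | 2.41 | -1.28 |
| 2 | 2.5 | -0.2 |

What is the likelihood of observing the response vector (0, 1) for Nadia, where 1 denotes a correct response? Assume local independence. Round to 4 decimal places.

P(θ) = 1 / (1 + exp(−a(θ − b)))
P_1 = 1/(1+e^{-3.1089}) = 0.9573
P_2 = 1/(1+e^{-0.5250}) = 0.6283
L = (1−P_1) × P_2 = 0.0427 × 0.6283 = 0.02686

0.0269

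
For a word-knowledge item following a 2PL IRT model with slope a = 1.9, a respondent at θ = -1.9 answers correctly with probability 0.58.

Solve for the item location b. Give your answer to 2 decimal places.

-2.07

P(θ) = 1 / (1 + exp(−a(θ − b)))
logit(0.58) = ln(0.58/0.42) = 0.3228
b = θ − logit/(a) = -1.9 − 0.3228/1.9000 = -2.0699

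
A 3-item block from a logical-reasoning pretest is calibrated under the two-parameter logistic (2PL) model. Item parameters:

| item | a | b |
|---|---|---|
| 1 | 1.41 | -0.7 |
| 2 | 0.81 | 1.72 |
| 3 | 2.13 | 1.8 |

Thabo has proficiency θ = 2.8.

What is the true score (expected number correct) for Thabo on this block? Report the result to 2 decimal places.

2.59

P(θ) = 1 / (1 + exp(−a(θ − b)))
P_1 = 1/(1+e^{-4.9350}) = 0.9929
P_2 = 1/(1+e^{-0.8748}) = 0.7057
P_3 = 1/(1+e^{-2.1300}) = 0.8938
E[score] = 0.9929 + 0.7057 + 0.8938 = 2.5924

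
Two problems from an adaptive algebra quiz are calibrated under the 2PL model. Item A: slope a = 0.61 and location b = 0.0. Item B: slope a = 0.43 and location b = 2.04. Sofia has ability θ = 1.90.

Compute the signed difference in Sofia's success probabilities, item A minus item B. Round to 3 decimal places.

P(θ) = 1 / (1 + exp(−a(θ − b)))
P_A = 0.7612
P_B = 0.4850
P_A − P_B = 0.2762

0.276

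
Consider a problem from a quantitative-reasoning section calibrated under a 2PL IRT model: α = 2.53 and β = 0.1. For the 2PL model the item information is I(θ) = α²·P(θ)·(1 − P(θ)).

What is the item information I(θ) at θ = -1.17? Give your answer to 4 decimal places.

0.2380

P = 1/(1+e^{3.2131}) = 0.0387
P(1−P) = 0.0387 × 0.9613 = 0.0372
I = α² × P(1−P) = 2.53² × 0.0372 = 0.23798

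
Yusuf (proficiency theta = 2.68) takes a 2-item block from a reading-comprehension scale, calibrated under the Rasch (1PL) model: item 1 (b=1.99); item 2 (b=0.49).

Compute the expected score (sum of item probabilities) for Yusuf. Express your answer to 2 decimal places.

P(theta) = 1 / (1 + exp(−(theta − b)))
P_1 = 1/(1+e^{-0.6900}) = 0.6660
P_2 = 1/(1+e^{-2.1900}) = 0.8993
E[score] = 0.6660 + 0.8993 = 1.5653

1.57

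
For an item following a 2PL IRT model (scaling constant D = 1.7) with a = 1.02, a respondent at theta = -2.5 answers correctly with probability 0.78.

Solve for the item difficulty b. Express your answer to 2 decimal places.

-3.23

P(theta) = 1 / (1 + exp(−D·a(theta − b)))
logit(0.78) = ln(0.78/0.22) = 1.2657
b = theta − logit/(1.7·a) = -2.5 − 1.2657/1.7340 = -3.2299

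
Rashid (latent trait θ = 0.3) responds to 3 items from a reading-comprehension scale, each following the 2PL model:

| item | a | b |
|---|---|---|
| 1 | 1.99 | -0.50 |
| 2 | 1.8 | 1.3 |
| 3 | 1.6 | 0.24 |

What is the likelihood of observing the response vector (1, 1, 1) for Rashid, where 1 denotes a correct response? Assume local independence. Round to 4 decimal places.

P(θ) = 1 / (1 + exp(−a(θ − b)))
P_1 = 1/(1+e^{-1.5920}) = 0.8309
P_2 = 1/(1+e^{1.8000}) = 0.1419
P_3 = 1/(1+e^{-0.0960}) = 0.5240
L = P_1 × P_2 × P_3 = 0.8309 × 0.1419 × 0.5240 = 0.06176

0.0618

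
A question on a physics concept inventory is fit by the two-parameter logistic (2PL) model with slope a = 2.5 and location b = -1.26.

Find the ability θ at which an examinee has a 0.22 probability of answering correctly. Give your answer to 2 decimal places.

P(θ) = 1 / (1 + exp(−a(θ − b)))
logit = ln(0.2200/0.7800) = -1.2657
θ = b + logit/(a) = -1.26 + (-1.2657)/2.5000 = -1.7663

-1.77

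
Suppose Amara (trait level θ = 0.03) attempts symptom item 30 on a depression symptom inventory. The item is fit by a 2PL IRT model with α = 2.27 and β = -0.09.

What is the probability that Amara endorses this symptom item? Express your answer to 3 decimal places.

0.568

P(θ) = 1 / (1 + exp(−α(θ − β)))
Exponent: 2.27 × (0.03 − (-0.09)) = 0.2724
1/(1 + e^{-0.2724}) = 0.5677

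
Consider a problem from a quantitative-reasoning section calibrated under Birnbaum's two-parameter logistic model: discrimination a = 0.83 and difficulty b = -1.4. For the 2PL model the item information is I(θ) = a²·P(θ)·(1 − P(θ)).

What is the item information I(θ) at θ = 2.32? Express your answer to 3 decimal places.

P = 1/(1+e^{-3.0876}) = 0.9564
P(1−P) = 0.9564 × 0.0436 = 0.0417
I = a² × P(1−P) = 0.83² × 0.0417 = 0.02874

0.029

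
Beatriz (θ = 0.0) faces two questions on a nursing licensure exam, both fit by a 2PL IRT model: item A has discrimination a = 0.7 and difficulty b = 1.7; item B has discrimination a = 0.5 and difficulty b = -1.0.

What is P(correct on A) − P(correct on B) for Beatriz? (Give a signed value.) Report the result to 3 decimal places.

P(θ) = 1 / (1 + exp(−a(θ − b)))
P_A = 0.2333
P_B = 0.6225
P_A − P_B = -0.3892

-0.389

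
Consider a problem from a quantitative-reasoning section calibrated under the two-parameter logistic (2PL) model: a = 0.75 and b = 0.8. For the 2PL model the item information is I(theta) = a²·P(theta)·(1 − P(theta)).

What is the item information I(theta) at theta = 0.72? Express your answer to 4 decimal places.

0.1405

P = 1/(1+e^{0.0600}) = 0.4850
P(1−P) = 0.4850 × 0.5150 = 0.2498
I = a² × P(1−P) = 0.75² × 0.2498 = 0.14050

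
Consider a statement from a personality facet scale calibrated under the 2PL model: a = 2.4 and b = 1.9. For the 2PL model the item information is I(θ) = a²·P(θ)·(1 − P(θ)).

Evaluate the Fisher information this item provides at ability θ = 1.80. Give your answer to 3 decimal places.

1.419

P = 1/(1+e^{0.2400}) = 0.4403
P(1−P) = 0.4403 × 0.5597 = 0.2464
I = a² × P(1−P) = 2.4² × 0.2464 = 1.41946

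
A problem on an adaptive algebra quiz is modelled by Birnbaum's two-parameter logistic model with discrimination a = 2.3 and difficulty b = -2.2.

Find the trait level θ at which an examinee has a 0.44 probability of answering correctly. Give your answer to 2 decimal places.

-2.30

P(θ) = 1 / (1 + exp(−a(θ − b)))
logit = ln(0.4400/0.5600) = -0.2412
θ = b + logit/(a) = -2.2 + (-0.2412)/2.3000 = -2.3049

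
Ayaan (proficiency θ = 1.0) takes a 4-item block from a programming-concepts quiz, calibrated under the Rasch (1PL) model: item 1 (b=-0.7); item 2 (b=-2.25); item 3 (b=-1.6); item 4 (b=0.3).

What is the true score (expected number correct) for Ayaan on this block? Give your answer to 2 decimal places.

P(θ) = 1 / (1 + exp(−(θ − b)))
P_1 = 1/(1+e^{-1.7000}) = 0.8455
P_2 = 1/(1+e^{-3.2500}) = 0.9627
P_3 = 1/(1+e^{-2.6000}) = 0.9309
P_4 = 1/(1+e^{-0.7000}) = 0.6682
E[score] = 0.8455 + 0.9627 + 0.9309 + 0.6682 = 3.4073

3.41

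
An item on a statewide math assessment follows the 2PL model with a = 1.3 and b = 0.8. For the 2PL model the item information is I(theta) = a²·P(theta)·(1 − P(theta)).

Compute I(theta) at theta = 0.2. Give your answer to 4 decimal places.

0.3642

P = 1/(1+e^{0.7800}) = 0.3143
P(1−P) = 0.3143 × 0.6857 = 0.2155
I = a² × P(1−P) = 1.3² × 0.2155 = 0.36423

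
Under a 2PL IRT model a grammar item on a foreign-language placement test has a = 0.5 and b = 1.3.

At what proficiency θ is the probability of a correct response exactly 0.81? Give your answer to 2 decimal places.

P(θ) = 1 / (1 + exp(−a(θ − b)))
logit = ln(0.8100/0.1900) = 1.4500
θ = b + logit/(a) = 1.3 + 1.4500/0.5000 = 4.2000

4.20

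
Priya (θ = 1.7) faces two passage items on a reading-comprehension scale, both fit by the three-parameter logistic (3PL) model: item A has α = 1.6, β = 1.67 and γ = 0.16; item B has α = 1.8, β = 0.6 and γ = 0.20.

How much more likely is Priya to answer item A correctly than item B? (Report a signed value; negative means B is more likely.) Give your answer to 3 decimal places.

-0.313

P(θ) = γ + (1 − γ) · 1 / (1 + exp(−α(θ − β)))
P_A = 0.5901
P_B = 0.9029
P_A − P_B = -0.3129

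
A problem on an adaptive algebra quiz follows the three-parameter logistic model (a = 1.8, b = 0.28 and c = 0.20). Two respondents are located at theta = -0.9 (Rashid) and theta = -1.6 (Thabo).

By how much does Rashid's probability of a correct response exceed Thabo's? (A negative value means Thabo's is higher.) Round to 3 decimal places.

P(theta) = c + (1 − c) · 1 / (1 + exp(−a(theta − b)))
P(Rashid) = 0.2854  [exponent -2.1240]
P(Thabo) = 0.2262  [exponent -3.3840]
Difference = 0.2854 − 0.2262 = 0.0592

0.059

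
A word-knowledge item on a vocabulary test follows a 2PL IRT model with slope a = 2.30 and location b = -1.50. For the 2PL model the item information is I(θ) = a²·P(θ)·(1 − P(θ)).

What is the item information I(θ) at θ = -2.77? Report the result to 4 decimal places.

P = 1/(1+e^{2.9210}) = 0.0511
P(1−P) = 0.0511 × 0.9489 = 0.0485
I = a² × P(1−P) = 2.30² × 0.0485 = 0.25663

0.2566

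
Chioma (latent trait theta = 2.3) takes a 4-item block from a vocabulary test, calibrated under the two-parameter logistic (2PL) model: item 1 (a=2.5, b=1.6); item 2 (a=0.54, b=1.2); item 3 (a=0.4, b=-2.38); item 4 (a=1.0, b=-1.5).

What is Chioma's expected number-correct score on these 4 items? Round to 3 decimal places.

P(theta) = 1 / (1 + exp(−a(theta − b)))
P_1 = 1/(1+e^{-1.7500}) = 0.8520
P_2 = 1/(1+e^{-0.5940}) = 0.6443
P_3 = 1/(1+e^{-1.8720}) = 0.8667
P_4 = 1/(1+e^{-3.8000}) = 0.9781
E[score] = 0.8520 + 0.6443 + 0.8667 + 0.9781 = 3.3410

3.341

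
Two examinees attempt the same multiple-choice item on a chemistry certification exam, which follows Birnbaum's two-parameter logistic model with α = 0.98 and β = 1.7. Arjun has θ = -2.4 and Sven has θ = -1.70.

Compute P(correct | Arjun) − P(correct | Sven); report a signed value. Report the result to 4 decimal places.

-0.0168

P(θ) = 1 / (1 + exp(−α(θ − β)))
P(Arjun) = 0.0177  [exponent -4.0180]
P(Sven) = 0.0345  [exponent -3.3320]
Difference = 0.0177 − 0.0345 = -0.0168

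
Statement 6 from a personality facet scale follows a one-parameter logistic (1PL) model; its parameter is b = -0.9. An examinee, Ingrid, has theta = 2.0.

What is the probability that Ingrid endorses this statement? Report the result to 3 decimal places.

0.948

P(theta) = 1 / (1 + exp(−(theta − b)))
Exponent: (2.0 − (-0.9)) = 2.9000
1/(1 + e^{-2.9000}) = 0.9478
P = 0.9478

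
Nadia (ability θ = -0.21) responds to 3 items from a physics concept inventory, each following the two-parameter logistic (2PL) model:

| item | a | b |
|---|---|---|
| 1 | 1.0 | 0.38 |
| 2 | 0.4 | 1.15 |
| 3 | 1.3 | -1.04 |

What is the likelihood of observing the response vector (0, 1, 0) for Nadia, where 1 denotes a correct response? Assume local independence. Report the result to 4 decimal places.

P(θ) = 1 / (1 + exp(−a(θ − b)))
P_1 = 1/(1+e^{0.5900}) = 0.3566
P_2 = 1/(1+e^{0.5440}) = 0.3673
P_3 = 1/(1+e^{-1.0790}) = 0.7463
L = (1−P_1) × P_2 × (1−P_3) = 0.6434 × 0.3673 × 0.2537 = 0.05994

0.0599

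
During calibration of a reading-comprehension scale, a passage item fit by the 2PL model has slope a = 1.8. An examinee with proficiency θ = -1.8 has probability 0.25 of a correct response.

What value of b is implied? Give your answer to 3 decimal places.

P(θ) = 1 / (1 + exp(−a(θ − b)))
logit(0.25) = ln(0.25/0.75) = -1.0986
b = θ − logit/(a) = -1.8 − (-1.0986)/1.8000 = -1.1897

-1.190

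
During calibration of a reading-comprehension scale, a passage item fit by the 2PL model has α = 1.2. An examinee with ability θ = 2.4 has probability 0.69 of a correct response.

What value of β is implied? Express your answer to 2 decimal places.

P(θ) = 1 / (1 + exp(−α(θ − β)))
logit(0.69) = ln(0.69/0.31) = 0.8001
β = θ − logit/(α) = 2.4 − 0.8001/1.2000 = 1.7332

1.73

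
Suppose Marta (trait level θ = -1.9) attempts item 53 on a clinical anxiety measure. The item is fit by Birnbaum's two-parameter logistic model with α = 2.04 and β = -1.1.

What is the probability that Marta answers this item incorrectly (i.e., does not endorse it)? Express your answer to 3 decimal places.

P(θ) = 1 / (1 + exp(−α(θ − β)))
Exponent: 2.04 × (-1.9 − (-1.1)) = -1.6320
1/(1 + e^{1.6320}) = 0.1636
P(incorrect) = 1 − 0.1636 = 0.8364

0.836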